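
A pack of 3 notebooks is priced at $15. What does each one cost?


Total cost: $15
Number of items: 3
Unit price: $15 / 3 = $5

$5


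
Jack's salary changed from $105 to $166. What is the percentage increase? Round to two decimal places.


Find the absolute change:
|166 - 105| = 61
Divide by original and multiply by 100:
61 / 105 x 100 = 58.0952...% ≈ 58.1%

58.1%


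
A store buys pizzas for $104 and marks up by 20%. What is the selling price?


Calculate the markup amount:
20% of $104 = $20.80
Add to cost:
$104 + $20.80 = $124.80

$124.80


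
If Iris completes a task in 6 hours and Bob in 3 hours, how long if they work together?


Iris's rate: 1/6 of the job per hour
Bob's rate: 1/3 of the job per hour
Combined rate: 1/6 + 1/3 = 1/2 per hour
Time = 1 / (1/2) = 2 hours

2 hours


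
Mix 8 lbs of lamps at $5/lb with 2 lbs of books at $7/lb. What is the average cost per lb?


Cost of lamps:
8 x $5 = $40
Cost of books:
2 x $7 = $14
Total cost: $40 + $14 = $54
Total weight: 10 lbs
Average: $54 / 10 = $5.40/lb

$5.40/lb


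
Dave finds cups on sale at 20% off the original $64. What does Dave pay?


Calculate the discount amount:
20% of $64 = $12.80
Subtract from original:
$64 - $12.80 = $51.20

$51.20


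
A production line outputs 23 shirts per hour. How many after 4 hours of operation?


Production rate: 23 shirts per hour
Time: 4 hours
Total: 23 x 4 = 92 shirts

92 shirts


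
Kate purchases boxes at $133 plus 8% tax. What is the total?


Calculate the tax:
8% of $133 = $10.64
Add tax to price:
$133 + $10.64 = $143.64

$143.64


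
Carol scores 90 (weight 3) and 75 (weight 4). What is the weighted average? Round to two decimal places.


Weighted sum:
3 x 90 + 4 x 75 = 570
Total weight:
3 + 4 = 7
Weighted average:
570 / 7 = 81.4285... ≈ 81.43

81.43


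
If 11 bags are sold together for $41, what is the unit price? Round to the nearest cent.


Total cost: $41
Number of items: 11
Unit price: $41 / 11 = $3.7272... ≈ $3.73

$3.73


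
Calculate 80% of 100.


Convert percentage to decimal:
80% = 0.8
Multiply:
100 x 0.8 = 80

80


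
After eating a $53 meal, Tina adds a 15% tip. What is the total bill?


Calculate the tip:
15% of $53 = $7.95
Add tip to meal cost:
$53 + $7.95 = $60.95

$60.95


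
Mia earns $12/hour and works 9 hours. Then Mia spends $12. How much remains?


Calculate earnings:
9 x $12 = $108
Subtract spending:
$108 - $12 = $96

$96


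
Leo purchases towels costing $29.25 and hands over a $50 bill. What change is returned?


Start with the amount paid:
$50
Subtract the price:
$50 - $29.25 = $20.75

$20.75


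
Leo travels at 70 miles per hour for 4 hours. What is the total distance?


Use the formula: distance = speed x time
Speed = 70 mph, Time = 4 hours
70 x 4 = 280 miles

280 miles


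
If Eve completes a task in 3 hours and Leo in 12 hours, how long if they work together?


Eve's rate: 1/3 of the job per hour
Leo's rate: 1/12 of the job per hour
Combined rate: 1/3 + 1/12 = 5/12 per hour
Time = 1 / (5/12) = 12/5 = 2.4 hours

2.4 hours


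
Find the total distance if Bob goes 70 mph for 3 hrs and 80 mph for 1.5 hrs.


Leg 1 distance:
70 x 3 = 210 miles
Leg 2 distance:
80 x 1.5 = 120 miles
Total distance:
210 + 120 = 330 miles

330 miles


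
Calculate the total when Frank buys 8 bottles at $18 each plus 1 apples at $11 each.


Cost of bottles:
8 x $18 = $144
Cost of apples:
1 x $11 = $11
Add both:
$144 + $11 = $155

$155


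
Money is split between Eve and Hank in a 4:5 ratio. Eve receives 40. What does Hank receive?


Find the multiplier:
40 / 4 = 10
Apply to Hank's share:
5 x 10 = 50

50


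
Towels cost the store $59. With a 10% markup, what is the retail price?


Calculate the markup amount:
10% of $59 = $5.90
Add to cost:
$59 + $5.90 = $64.90

$64.90


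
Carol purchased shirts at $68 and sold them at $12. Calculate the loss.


Selling price = $12
Cost price = $68
Loss = cost price - selling price:
Loss = $68 - $12 = $56

$56


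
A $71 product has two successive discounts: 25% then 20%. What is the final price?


First discount:
25% of $71 = $17.75
Price after first discount:
$71 - $17.75 = $53.25
Second discount:
20% of $53.25 = $10.65
Final price:
$53.25 - $10.65 = $42.60

$42.60


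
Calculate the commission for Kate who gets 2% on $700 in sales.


Convert rate to decimal:
2% = 0.02
Multiply by sales:
$700 x 0.02 = $14

$14


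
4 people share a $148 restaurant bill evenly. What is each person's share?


Total bill: $148
Number of people: 4
Each pays: $148 / 4 = $37

$37


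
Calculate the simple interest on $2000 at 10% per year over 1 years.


Use the formula I = P x R x T / 100
P x R x T = 2000 x 10 x 1 = 20000
I = 20000 / 100 = $200

$200


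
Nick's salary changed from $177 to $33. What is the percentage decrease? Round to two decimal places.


Find the absolute change:
|33 - 177| = 144
Divide by original and multiply by 100:
144 / 177 x 100 = 81.3559...% ≈ 81.36%

81.36%


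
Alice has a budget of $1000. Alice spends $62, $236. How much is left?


Add up expenses:
$62 + $236 = $298
Subtract from budget:
$1000 - $298 = $702

$702


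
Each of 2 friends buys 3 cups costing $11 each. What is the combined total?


Cost per person:
3 x $11 = $33
Group total:
2 x $33 = $66

$66


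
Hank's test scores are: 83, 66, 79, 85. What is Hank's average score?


Add the scores:
83 + 66 + 79 + 85 = 313
Divide by the number of tests:
313 / 4 = 78.25

78.25


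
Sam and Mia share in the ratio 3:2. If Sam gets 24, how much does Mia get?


Find the multiplier:
24 / 3 = 8
Apply to Mia's share:
2 x 8 = 16

16


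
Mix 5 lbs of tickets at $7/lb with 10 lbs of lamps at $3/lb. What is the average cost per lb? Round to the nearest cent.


Cost of tickets:
5 x $7 = $35
Cost of lamps:
10 x $3 = $30
Total cost: $35 + $30 = $65
Total weight: 15 lbs
Average: $65 / 15 = $4.3333... ≈ $4.33/lb

$4.33/lb


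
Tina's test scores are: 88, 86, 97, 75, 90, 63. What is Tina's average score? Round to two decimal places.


Add the scores:
88 + 86 + 97 + 75 + 90 + 63 = 499
Divide by the number of tests:
499 / 6 = 83.1666... ≈ 83.17

83.17


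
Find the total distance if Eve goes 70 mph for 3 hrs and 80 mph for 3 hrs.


Leg 1 distance:
70 x 3 = 210 miles
Leg 2 distance:
80 x 3 = 240 miles
Total distance:
210 + 240 = 450 miles

450 miles


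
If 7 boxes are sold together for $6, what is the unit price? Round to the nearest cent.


Total cost: $6
Number of items: 7
Unit price: $6 / 7 = $0.8571... ≈ $0.86

$0.86


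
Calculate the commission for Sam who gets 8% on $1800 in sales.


Convert rate to decimal:
8% = 0.08
Multiply by sales:
$1800 x 0.08 = $144

$144


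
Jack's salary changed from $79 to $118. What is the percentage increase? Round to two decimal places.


Find the absolute change:
|118 - 79| = 39
Divide by original and multiply by 100:
39 / 79 x 100 = 49.3670...% ≈ 49.37%

49.37%


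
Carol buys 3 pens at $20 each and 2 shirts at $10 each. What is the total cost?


Cost of pens:
3 x $20 = $60
Cost of shirts:
2 x $10 = $20
Add both:
$60 + $20 = $80

$80


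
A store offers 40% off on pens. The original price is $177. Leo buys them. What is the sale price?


Calculate the discount amount:
40% of $177 = $70.80
Subtract from original:
$177 - $70.80 = $106.20

$106.20


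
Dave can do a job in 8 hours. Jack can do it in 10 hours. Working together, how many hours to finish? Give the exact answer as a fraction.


Dave's rate: 1/8 of the job per hour
Jack's rate: 1/10 of the job per hour
Combined rate: 1/8 + 1/10 = 9/40 per hour
Time = 1 / (9/40) = 40/9 hours (≈ 4.44 hours)

40/9 hours


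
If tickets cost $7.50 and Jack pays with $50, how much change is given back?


Start with the amount paid:
$50
Subtract the price:
$50 - $7.50 = $42.50

$42.50


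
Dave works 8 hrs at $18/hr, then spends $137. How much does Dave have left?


Calculate earnings:
8 x $18 = $144
Subtract spending:
$144 - $137 = $7

$7


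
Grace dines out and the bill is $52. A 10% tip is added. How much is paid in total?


Calculate the tip:
10% of $52 = $5.20
Add tip to meal cost:
$52 + $5.20 = $57.20

$57.20


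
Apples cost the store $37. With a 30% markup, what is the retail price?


Calculate the markup amount:
30% of $37 = $11.10
Add to cost:
$37 + $11.10 = $48.10

$48.10


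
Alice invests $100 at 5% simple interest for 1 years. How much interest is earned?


Use the formula I = P x R x T / 100
P x R x T = 100 x 5 x 1 = 500
I = 500 / 100 = $5

$5


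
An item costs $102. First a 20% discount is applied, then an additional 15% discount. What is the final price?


First discount:
20% of $102 = $20.40
Price after first discount:
$102 - $20.40 = $81.60
Second discount:
15% of $81.60 = $12.24
Final price:
$81.60 - $12.24 = $69.36

$69.36


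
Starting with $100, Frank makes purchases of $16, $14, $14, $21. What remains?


Add up expenses:
$16 + $14 + $14 + $21 = $65
Subtract from budget:
$100 - $65 = $35

$35


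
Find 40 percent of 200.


Convert percentage to decimal:
40% = 0.4
Multiply:
200 x 0.4 = 80

80


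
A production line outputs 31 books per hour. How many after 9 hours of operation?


Production rate: 31 books per hour
Time: 9 hours
Total: 31 x 9 = 279 books

279 books


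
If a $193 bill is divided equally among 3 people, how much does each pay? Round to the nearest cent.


Total bill: $193
Number of people: 3
Each pays: $193 / 3 = $64.3333... ≈ $64.33

$64.33


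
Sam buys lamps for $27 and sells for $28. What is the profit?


Selling price = $28
Cost price = $27
Profit = selling price - cost price:
Profit = $28 - $27 = $1

$1


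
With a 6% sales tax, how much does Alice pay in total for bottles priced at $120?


Calculate the tax:
6% of $120 = $7.20
Add tax to price:
$120 + $7.20 = $127.20

$127.20


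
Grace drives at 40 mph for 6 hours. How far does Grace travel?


Use the formula: distance = speed x time
Speed = 40 mph, Time = 6 hours
40 x 6 = 240 miles

240 miles


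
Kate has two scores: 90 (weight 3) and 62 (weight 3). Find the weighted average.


Weighted sum:
3 x 90 + 3 x 62 = 456
Total weight:
3 + 3 = 6
Weighted average:
456 / 6 = 76

76


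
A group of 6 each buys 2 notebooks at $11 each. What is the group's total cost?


Cost per person:
2 x $11 = $22
Group total:
6 x $22 = $132

$132


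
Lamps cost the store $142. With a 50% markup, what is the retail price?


Calculate the markup amount:
50% of $142 = $71
Add to cost:
$142 + $71 = $213

$213


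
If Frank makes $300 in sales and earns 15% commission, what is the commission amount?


Convert rate to decimal:
15% = 0.15
Multiply by sales:
$300 x 0.15 = $45

$45


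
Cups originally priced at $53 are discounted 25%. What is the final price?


Calculate the discount amount:
25% of $53 = $13.25
Subtract from original:
$53 - $13.25 = $39.75

$39.75


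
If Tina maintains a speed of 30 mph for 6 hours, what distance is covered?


Use the formula: distance = speed x time
Speed = 30 mph, Time = 6 hours
30 x 6 = 180 miles

180 miles


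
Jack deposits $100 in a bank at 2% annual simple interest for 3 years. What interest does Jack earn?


Use the formula I = P x R x T / 100
P x R x T = 100 x 2 x 3 = 600
I = 600 / 100 = $6

$6


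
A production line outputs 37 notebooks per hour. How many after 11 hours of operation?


Production rate: 37 notebooks per hour
Time: 11 hours
Total: 37 x 11 = 407 notebooks

407 notebooks


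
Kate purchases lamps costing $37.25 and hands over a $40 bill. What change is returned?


Start with the amount paid:
$40
Subtract the price:
$40 - $37.25 = $2.75

$2.75


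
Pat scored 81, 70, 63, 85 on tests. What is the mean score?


Add the scores:
81 + 70 + 63 + 85 = 299
Divide by the number of tests:
299 / 4 = 74.75

74.75


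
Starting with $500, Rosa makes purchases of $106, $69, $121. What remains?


Add up expenses:
$106 + $69 + $121 = $296
Subtract from budget:
$500 - $296 = $204

$204


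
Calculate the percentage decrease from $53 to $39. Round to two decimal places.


Find the absolute change:
|39 - 53| = 14
Divide by original and multiply by 100:
14 / 53 x 100 = 26.4150...% ≈ 26.42%

26.42%


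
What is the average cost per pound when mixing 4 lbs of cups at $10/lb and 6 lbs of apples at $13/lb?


Cost of cups:
4 x $10 = $40
Cost of apples:
6 x $13 = $78
Total cost: $40 + $78 = $118
Total weight: 10 lbs
Average: $118 / 10 = $11.80/lb

$11.80/lb


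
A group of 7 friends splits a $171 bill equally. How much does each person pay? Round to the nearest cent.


Total bill: $171
Number of people: 7
Each pays: $171 / 7 = $24.4285... ≈ $24.43

$24.43


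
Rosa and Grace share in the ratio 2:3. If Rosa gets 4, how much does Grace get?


Find the multiplier:
4 / 2 = 2
Apply to Grace's share:
3 x 2 = 6

6


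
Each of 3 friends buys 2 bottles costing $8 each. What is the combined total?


Cost per person:
2 x $8 = $16
Group total:
3 x $16 = $48

$48


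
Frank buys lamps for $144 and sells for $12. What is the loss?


Selling price = $12
Cost price = $144
Loss = cost price - selling price:
Loss = $144 - $12 = $132

$132


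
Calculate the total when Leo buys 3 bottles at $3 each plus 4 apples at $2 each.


Cost of bottles:
3 x $3 = $9
Cost of apples:
4 x $2 = $8
Add both:
$9 + $8 = $17

$17


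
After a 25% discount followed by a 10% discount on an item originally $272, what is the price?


First discount:
25% of $272 = $68
Price after first discount:
$272 - $68 = $204
Second discount:
10% of $204 = $20.40
Final price:
$204 - $20.40 = $183.60

$183.60


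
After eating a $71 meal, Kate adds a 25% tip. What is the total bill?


Calculate the tip:
25% of $71 = $17.75
Add tip to meal cost:
$71 + $17.75 = $88.75

$88.75


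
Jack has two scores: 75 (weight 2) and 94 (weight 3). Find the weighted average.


Weighted sum:
2 x 75 + 3 x 94 = 432
Total weight:
2 + 3 = 5
Weighted average:
432 / 5 = 86.4

86.4


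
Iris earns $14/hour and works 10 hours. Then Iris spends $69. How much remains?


Calculate earnings:
10 x $14 = $140
Subtract spending:
$140 - $69 = $71

$71


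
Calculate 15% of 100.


Convert percentage to decimal:
15% = 0.15
Multiply:
100 x 0.15 = 15

15


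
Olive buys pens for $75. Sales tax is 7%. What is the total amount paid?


Calculate the tax:
7% of $75 = $5.25
Add tax to price:
$75 + $5.25 = $80.25

$80.25


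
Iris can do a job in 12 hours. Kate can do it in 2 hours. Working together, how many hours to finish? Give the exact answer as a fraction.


Iris's rate: 1/12 of the job per hour
Kate's rate: 1/2 of the job per hour
Combined rate: 1/12 + 1/2 = 7/12 per hour
Time = 1 / (7/12) = 12/7 hours (≈ 1.71 hours)

12/7 hours


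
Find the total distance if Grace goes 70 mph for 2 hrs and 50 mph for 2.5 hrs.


Leg 1 distance:
70 x 2 = 140 miles
Leg 2 distance:
50 x 2.5 = 125 miles
Total distance:
140 + 125 = 265 miles

265 miles


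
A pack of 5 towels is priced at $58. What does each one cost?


Total cost: $58
Number of items: 5
Unit price: $58 / 5 = $11.60

$11.60


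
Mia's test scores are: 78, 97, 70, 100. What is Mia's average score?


Add the scores:
78 + 97 + 70 + 100 = 345
Divide by the number of tests:
345 / 4 = 86.25

86.25


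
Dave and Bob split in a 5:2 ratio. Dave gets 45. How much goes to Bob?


Find the multiplier:
45 / 5 = 9
Apply to Bob's share:
2 x 9 = 18

18


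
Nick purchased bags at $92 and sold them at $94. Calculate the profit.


Selling price = $94
Cost price = $92
Profit = selling price - cost price:
Profit = $94 - $92 = $2

$2


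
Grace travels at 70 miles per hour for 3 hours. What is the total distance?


Use the formula: distance = speed x time
Speed = 70 mph, Time = 3 hours
70 x 3 = 210 miles

210 miles


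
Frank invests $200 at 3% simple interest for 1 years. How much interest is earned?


Use the formula I = P x R x T / 100
P x R x T = 200 x 3 x 1 = 600
I = 600 / 100 = $6

$6


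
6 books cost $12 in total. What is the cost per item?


Total cost: $12
Number of items: 6
Unit price: $12 / 6 = $2

$2


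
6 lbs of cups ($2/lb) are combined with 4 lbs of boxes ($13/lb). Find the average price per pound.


Cost of cups:
6 x $2 = $12
Cost of boxes:
4 x $13 = $52
Total cost: $12 + $52 = $64
Total weight: 10 lbs
Average: $64 / 10 = $6.40/lb

$6.40/lb


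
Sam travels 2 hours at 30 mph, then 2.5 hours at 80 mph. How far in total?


Leg 1 distance:
30 x 2 = 60 miles
Leg 2 distance:
80 x 2.5 = 200 miles
Total distance:
60 + 200 = 260 miles

260 miles


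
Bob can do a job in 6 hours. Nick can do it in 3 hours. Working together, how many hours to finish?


Bob's rate: 1/6 of the job per hour
Nick's rate: 1/3 of the job per hour
Combined rate: 1/6 + 1/3 = 1/2 per hour
Time = 1 / (1/2) = 2 hours

2 hours


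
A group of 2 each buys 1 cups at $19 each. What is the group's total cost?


Cost per person:
1 x $19 = $19
Group total:
2 x $19 = $38

$38


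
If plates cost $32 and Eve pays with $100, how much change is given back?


Start with the amount paid:
$100
Subtract the price:
$100 - $32 = $68

$68


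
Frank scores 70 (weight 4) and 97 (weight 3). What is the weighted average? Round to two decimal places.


Weighted sum:
4 x 70 + 3 x 97 = 571
Total weight:
4 + 3 = 7
Weighted average:
571 / 7 = 81.5714... ≈ 81.57

81.57


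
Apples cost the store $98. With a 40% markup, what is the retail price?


Calculate the markup amount:
40% of $98 = $39.20
Add to cost:
$98 + $39.20 = $137.20

$137.20


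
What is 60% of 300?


Convert percentage to decimal:
60% = 0.6
Multiply:
300 x 0.6 = 180

180


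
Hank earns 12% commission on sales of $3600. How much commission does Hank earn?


Convert rate to decimal:
12% = 0.12
Multiply by sales:
$3600 x 0.12 = $432

$432


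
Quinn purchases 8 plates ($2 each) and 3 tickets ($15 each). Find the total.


Cost of plates:
8 x $2 = $16
Cost of tickets:
3 x $15 = $45
Add both:
$16 + $45 = $61

$61


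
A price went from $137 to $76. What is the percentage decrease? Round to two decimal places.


Find the absolute change:
|76 - 137| = 61
Divide by original and multiply by 100:
61 / 137 x 100 = 44.5255...% ≈ 44.53%

44.53%


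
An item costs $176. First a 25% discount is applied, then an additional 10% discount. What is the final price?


First discount:
25% of $176 = $44
Price after first discount:
$176 - $44 = $132
Second discount:
10% of $132 = $13.20
Final price:
$132 - $13.20 = $118.80

$118.80


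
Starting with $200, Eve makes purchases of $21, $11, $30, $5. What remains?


Add up expenses:
$21 + $11 + $30 + $5 = $67
Subtract from budget:
$200 - $67 = $133

$133


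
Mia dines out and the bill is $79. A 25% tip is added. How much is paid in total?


Calculate the tip:
25% of $79 = $19.75
Add tip to meal cost:
$79 + $19.75 = $98.75

$98.75


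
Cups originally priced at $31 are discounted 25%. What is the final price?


Calculate the discount amount:
25% of $31 = $7.75
Subtract from original:
$31 - $7.75 = $23.25

$23.25


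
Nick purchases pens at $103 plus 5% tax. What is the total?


Calculate the tax:
5% of $103 = $5.15
Add tax to price:
$103 + $5.15 = $108.15

$108.15


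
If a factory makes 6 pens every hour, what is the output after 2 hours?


Production rate: 6 pens per hour
Time: 2 hours
Total: 6 x 2 = 12 pens

12 pens


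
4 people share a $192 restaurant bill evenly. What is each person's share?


Total bill: $192
Number of people: 4
Each pays: $192 / 4 = $48

$48


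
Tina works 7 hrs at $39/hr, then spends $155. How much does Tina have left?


Calculate earnings:
7 x $39 = $273
Subtract spending:
$273 - $155 = $118

$118


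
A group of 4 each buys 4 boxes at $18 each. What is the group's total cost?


Cost per person:
4 x $18 = $72
Group total:
4 x $72 = $288

$288


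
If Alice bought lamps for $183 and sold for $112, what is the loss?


Selling price = $112
Cost price = $183
Loss = cost price - selling price:
Loss = $183 - $112 = $71

$71


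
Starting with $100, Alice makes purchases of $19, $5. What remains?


Add up expenses:
$19 + $5 = $24
Subtract from budget:
$100 - $24 = $76

$76


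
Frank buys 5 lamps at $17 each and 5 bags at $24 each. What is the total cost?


Cost of lamps:
5 x $17 = $85
Cost of bags:
5 x $24 = $120
Add both:
$85 + $120 = $205

$205


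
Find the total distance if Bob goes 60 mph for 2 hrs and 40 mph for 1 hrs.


Leg 1 distance:
60 x 2 = 120 miles
Leg 2 distance:
40 x 1 = 40 miles
Total distance:
120 + 40 = 160 miles

160 miles


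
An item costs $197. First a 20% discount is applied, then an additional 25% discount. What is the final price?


First discount:
20% of $197 = $39.40
Price after first discount:
$197 - $39.40 = $157.60
Second discount:
25% of $157.60 = $39.40
Final price:
$157.60 - $39.40 = $118.20

$118.20


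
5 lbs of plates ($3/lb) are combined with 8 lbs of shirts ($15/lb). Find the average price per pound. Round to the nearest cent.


Cost of plates:
5 x $3 = $15
Cost of shirts:
8 x $15 = $120
Total cost: $15 + $120 = $135
Total weight: 13 lbs
Average: $135 / 13 = $10.3846... ≈ $10.38/lb

$10.38/lb


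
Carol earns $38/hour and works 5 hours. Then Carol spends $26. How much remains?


Calculate earnings:
5 x $38 = $190
Subtract spending:
$190 - $26 = $164

$164


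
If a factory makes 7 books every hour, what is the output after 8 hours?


Production rate: 7 books per hour
Time: 8 hours
Total: 7 x 8 = 56 books

56 books


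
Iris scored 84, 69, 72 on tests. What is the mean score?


Add the scores:
84 + 69 + 72 = 225
Divide by the number of tests:
225 / 3 = 75

75


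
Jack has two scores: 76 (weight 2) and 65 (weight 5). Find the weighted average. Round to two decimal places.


Weighted sum:
2 x 76 + 5 x 65 = 477
Total weight:
2 + 5 = 7
Weighted average:
477 / 7 = 68.1428... ≈ 68.14

68.14


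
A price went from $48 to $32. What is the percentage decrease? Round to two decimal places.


Find the absolute change:
|32 - 48| = 16
Divide by original and multiply by 100:
16 / 48 x 100 = 33.3333...% ≈ 33.33%

33.33%


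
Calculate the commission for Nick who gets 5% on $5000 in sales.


Convert rate to decimal:
5% = 0.05
Multiply by sales:
$5000 x 0.05 = $250

$250


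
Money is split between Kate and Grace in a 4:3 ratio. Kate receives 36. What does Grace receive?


Find the multiplier:
36 / 4 = 9
Apply to Grace's share:
3 x 9 = 27

27


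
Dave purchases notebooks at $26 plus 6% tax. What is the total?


Calculate the tax:
6% of $26 = $1.56
Add tax to price:
$26 + $1.56 = $27.56

$27.56


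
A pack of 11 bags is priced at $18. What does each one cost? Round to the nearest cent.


Total cost: $18
Number of items: 11
Unit price: $18 / 11 = $1.6363... ≈ $1.64

$1.64


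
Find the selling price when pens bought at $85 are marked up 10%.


Calculate the markup amount:
10% of $85 = $8.50
Add to cost:
$85 + $8.50 = $93.50

$93.50


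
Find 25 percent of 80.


Convert percentage to decimal:
25% = 0.25
Multiply:
80 x 0.25 = 20

20


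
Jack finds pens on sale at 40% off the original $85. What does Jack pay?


Calculate the discount amount:
40% of $85 = $34
Subtract from original:
$85 - $34 = $51

$51


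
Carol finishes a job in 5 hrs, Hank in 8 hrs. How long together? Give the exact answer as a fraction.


Carol's rate: 1/5 of the job per hour
Hank's rate: 1/8 of the job per hour
Combined rate: 1/5 + 1/8 = 13/40 per hour
Time = 1 / (13/40) = 40/13 hours (≈ 3.08 hours)

40/13 hours


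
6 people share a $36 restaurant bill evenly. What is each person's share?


Total bill: $36
Number of people: 6
Each pays: $36 / 6 = $6

$6


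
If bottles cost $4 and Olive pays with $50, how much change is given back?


Start with the amount paid:
$50
Subtract the price:
$50 - $4 = $46

$46


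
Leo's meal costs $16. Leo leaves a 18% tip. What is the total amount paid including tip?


Calculate the tip:
18% of $16 = $2.88
Add tip to meal cost:
$16 + $2.88 = $18.88

$18.88


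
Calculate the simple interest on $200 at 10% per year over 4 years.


Use the formula I = P x R x T / 100
P x R x T = 200 x 10 x 4 = 8000
I = 8000 / 100 = $80

$80


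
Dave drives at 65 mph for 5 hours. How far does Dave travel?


Use the formula: distance = speed x time
Speed = 65 mph, Time = 5 hours
65 x 5 = 325 miles

325 miles


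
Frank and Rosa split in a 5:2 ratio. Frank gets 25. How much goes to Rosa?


Find the multiplier:
25 / 5 = 5
Apply to Rosa's share:
2 x 5 = 10

10


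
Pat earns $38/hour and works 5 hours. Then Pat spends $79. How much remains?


Calculate earnings:
5 x $38 = $190
Subtract spending:
$190 - $79 = $111

$111


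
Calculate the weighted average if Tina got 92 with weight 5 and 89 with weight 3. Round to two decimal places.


Weighted sum:
5 x 92 + 3 x 89 = 727
Total weight:
5 + 3 = 8
Weighted average:
727 / 8 = 90.875 ≈ 90.88

90.88


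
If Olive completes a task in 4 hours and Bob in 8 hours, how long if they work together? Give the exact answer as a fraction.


Olive's rate: 1/4 of the job per hour
Bob's rate: 1/8 of the job per hour
Combined rate: 1/4 + 1/8 = 3/8 per hour
Time = 1 / (3/8) = 8/3 hours (≈ 2.67 hours)

8/3 hours


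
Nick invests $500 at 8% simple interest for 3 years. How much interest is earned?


Use the formula I = P x R x T / 100
P x R x T = 500 x 8 x 3 = 12000
I = 12000 / 100 = $120

$120


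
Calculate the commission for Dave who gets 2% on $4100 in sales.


Convert rate to decimal:
2% = 0.02
Multiply by sales:
$4100 x 0.02 = $82

$82


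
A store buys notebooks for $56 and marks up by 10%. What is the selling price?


Calculate the markup amount:
10% of $56 = $5.60
Add to cost:
$56 + $5.60 = $61.60

$61.60


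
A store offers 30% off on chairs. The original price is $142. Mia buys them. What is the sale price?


Calculate the discount amount:
30% of $142 = $42.60
Subtract from original:
$142 - $42.60 = $99.40

$99.40


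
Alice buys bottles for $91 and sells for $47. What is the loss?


Selling price = $47
Cost price = $91
Loss = cost price - selling price:
Loss = $91 - $47 = $44

$44


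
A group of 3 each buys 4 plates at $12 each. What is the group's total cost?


Cost per person:
4 x $12 = $48
Group total:
3 x $48 = $144

$144


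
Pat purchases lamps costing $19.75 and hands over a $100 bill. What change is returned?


Start with the amount paid:
$100
Subtract the price:
$100 - $19.75 = $80.25

$80.25


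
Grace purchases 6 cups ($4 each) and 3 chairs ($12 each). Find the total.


Cost of cups:
6 x $4 = $24
Cost of chairs:
3 x $12 = $36
Add both:
$24 + $36 = $60

$60


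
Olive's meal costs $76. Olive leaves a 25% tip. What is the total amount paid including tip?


Calculate the tip:
25% of $76 = $19
Add tip to meal cost:
$76 + $19 = $95

$95


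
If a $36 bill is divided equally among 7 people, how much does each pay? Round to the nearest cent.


Total bill: $36
Number of people: 7
Each pays: $36 / 7 = $5.1428... ≈ $5.14

$5.14


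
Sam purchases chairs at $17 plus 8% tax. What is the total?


Calculate the tax:
8% of $17 = $1.36
Add tax to price:
$17 + $1.36 = $18.36

$18.36


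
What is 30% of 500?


Convert percentage to decimal:
30% = 0.3
Multiply:
500 x 0.3 = 150

150


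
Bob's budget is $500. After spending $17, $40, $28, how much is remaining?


Add up expenses:
$17 + $40 + $28 = $85
Subtract from budget:
$500 - $85 = $415

$415


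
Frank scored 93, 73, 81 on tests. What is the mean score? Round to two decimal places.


Add the scores:
93 + 73 + 81 = 247
Divide by the number of tests:
247 / 3 = 82.3333... ≈ 82.33

82.33


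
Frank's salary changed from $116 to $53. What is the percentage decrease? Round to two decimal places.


Find the absolute change:
|53 - 116| = 63
Divide by original and multiply by 100:
63 / 116 x 100 = 54.3103...% ≈ 54.31%

54.31%


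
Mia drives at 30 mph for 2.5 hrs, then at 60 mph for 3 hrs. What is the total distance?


Leg 1 distance:
30 x 2.5 = 75 miles
Leg 2 distance:
60 x 3 = 180 miles
Total distance:
75 + 180 = 255 miles

255 miles


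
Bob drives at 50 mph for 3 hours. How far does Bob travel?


Use the formula: distance = speed x time
Speed = 50 mph, Time = 3 hours
50 x 3 = 150 miles

150 miles


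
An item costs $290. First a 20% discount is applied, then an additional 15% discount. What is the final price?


First discount:
20% of $290 = $58
Price after first discount:
$290 - $58 = $232
Second discount:
15% of $232 = $34.80
Final price:
$232 - $34.80 = $197.20

$197.20


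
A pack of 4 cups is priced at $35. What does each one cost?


Total cost: $35
Number of items: 4
Unit price: $35 / 4 = $8.75

$8.75


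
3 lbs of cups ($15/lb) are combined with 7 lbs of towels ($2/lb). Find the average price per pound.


Cost of cups:
3 x $15 = $45
Cost of towels:
7 x $2 = $14
Total cost: $45 + $14 = $59
Total weight: 10 lbs
Average: $59 / 10 = $5.90/lb

$5.90/lb


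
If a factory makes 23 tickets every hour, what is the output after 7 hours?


Production rate: 23 tickets per hour
Time: 7 hours
Total: 23 x 7 = 161 tickets

161 tickets


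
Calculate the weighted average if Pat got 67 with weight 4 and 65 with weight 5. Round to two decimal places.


Weighted sum:
4 x 67 + 5 x 65 = 593
Total weight:
4 + 5 = 9
Weighted average:
593 / 9 = 65.8888... ≈ 65.89

65.89


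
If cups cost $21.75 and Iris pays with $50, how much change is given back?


Start with the amount paid:
$50
Subtract the price:
$50 - $21.75 = $28.25

$28.25


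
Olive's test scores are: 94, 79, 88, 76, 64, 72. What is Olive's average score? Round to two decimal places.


Add the scores:
94 + 79 + 88 + 76 + 64 + 72 = 473
Divide by the number of tests:
473 / 6 = 78.8333... ≈ 78.83

78.83


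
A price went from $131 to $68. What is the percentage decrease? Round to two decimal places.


Find the absolute change:
|68 - 131| = 63
Divide by original and multiply by 100:
63 / 131 x 100 = 48.0916...% ≈ 48.09%

48.09%


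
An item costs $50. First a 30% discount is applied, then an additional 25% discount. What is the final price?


First discount:
30% of $50 = $15
Price after first discount:
$50 - $15 = $35
Second discount:
25% of $35 = $8.75
Final price:
$35 - $8.75 = $26.25

$26.25


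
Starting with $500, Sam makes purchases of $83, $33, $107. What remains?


Add up expenses:
$83 + $33 + $107 = $223
Subtract from budget:
$500 - $223 = $277

$277


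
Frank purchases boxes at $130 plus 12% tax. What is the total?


Calculate the tax:
12% of $130 = $15.60
Add tax to price:
$130 + $15.60 = $145.60

$145.60


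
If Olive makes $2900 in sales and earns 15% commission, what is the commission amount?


Convert rate to decimal:
15% = 0.15
Multiply by sales:
$2900 x 0.15 = $435

$435


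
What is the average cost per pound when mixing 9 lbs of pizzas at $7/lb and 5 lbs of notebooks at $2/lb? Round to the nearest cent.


Cost of pizzas:
9 x $7 = $63
Cost of notebooks:
5 x $2 = $10
Total cost: $63 + $10 = $73
Total weight: 14 lbs
Average: $73 / 14 = $5.2142... ≈ $5.21/lb

$5.21/lb


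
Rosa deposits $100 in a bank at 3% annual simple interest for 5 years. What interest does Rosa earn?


Use the formula I = P x R x T / 100
P x R x T = 100 x 3 x 5 = 1500
I = 1500 / 100 = $15

$15


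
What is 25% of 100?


Convert percentage to decimal:
25% = 0.25
Multiply:
100 x 0.25 = 25

25


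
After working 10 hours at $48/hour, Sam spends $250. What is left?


Calculate earnings:
10 x $48 = $480
Subtract spending:
$480 - $250 = $230

$230


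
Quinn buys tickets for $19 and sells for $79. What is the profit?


Selling price = $79
Cost price = $19
Profit = selling price - cost price:
Profit = $79 - $19 = $60

$60


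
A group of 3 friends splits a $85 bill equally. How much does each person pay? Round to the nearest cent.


Total bill: $85
Number of people: 3
Each pays: $85 / 3 = $28.3333... ≈ $28.33

$28.33


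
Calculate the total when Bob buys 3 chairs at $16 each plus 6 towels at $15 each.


Cost of chairs:
3 x $16 = $48
Cost of towels:
6 x $15 = $90
Add both:
$48 + $90 = $138

$138


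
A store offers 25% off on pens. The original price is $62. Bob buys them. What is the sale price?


Calculate the discount amount:
25% of $62 = $15.50
Subtract from original:
$62 - $15.50 = $46.50

$46.50


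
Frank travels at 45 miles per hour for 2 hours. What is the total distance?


Use the formula: distance = speed x time
Speed = 45 mph, Time = 2 hours
45 x 2 = 90 miles

90 miles


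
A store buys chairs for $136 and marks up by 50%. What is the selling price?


Calculate the markup amount:
50% of $136 = $68
Add to cost:
$136 + $68 = $204

$204


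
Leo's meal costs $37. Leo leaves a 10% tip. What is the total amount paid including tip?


Calculate the tip:
10% of $37 = $3.70
Add tip to meal cost:
$37 + $3.70 = $40.70

$40.70


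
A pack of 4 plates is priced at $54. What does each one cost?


Total cost: $54
Number of items: 4
Unit price: $54 / 4 = $13.50

$13.50


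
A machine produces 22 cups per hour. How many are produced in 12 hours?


Production rate: 22 cups per hour
Time: 12 hours
Total: 22 x 12 = 264 cups

264 cups


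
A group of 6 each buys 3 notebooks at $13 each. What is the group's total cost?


Cost per person:
3 x $13 = $39
Group total:
6 x $39 = $234

$234


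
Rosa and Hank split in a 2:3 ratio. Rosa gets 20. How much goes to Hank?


Find the multiplier:
20 / 2 = 10
Apply to Hank's share:
3 x 10 = 30

30


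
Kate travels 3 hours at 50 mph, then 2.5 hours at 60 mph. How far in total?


Leg 1 distance:
50 x 3 = 150 miles
Leg 2 distance:
60 x 2.5 = 150 miles
Total distance:
150 + 150 = 300 miles

300 miles


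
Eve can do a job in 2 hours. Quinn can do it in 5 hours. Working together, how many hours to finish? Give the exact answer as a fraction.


Eve's rate: 1/2 of the job per hour
Quinn's rate: 1/5 of the job per hour
Combined rate: 1/2 + 1/5 = 7/10 per hour
Time = 1 / (7/10) = 10/7 hours (≈ 1.43 hours)

10/7 hours


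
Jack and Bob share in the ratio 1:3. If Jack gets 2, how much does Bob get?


Find the multiplier:
2 / 1 = 2
Apply to Bob's share:
3 x 2 = 6

6


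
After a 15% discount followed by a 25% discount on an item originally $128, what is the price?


First discount:
15% of $128 = $19.20
Price after first discount:
$128 - $19.20 = $108.80
Second discount:
25% of $108.80 = $27.20
Final price:
$108.80 - $27.20 = $81.60

$81.60


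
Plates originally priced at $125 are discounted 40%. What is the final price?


Calculate the discount amount:
40% of $125 = $50
Subtract from original:
$125 - $50 = $75

$75


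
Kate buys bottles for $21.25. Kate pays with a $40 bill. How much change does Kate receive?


Start with the amount paid:
$40
Subtract the price:
$40 - $21.25 = $18.75

$18.75


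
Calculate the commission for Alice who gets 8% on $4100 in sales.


Convert rate to decimal:
8% = 0.08
Multiply by sales:
$4100 x 0.08 = $328

$328


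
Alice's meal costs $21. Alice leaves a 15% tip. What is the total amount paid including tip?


Calculate the tip:
15% of $21 = $3.15
Add tip to meal cost:
$21 + $3.15 = $24.15

$24.15


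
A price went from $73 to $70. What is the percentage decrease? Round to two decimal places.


Find the absolute change:
|70 - 73| = 3
Divide by original and multiply by 100:
3 / 73 x 100 = 4.1095...% ≈ 4.11%

4.11%


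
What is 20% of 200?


Convert percentage to decimal:
20% = 0.2
Multiply:
200 x 0.2 = 40

40


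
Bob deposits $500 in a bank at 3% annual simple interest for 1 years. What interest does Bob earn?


Use the formula I = P x R x T / 100
P x R x T = 500 x 3 x 1 = 1500
I = 1500 / 100 = $15

$15


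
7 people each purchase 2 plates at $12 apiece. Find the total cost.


Cost per person:
2 x $12 = $24
Group total:
7 x $24 = $168

$168


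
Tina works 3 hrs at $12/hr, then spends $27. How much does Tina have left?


Calculate earnings:
3 x $12 = $36
Subtract spending:
$36 - $27 = $9

$9


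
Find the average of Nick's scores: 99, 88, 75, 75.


Add the scores:
99 + 88 + 75 + 75 = 337
Divide by the number of tests:
337 / 4 = 84.25

84.25


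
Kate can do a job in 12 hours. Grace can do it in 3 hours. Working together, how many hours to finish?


Kate's rate: 1/12 of the job per hour
Grace's rate: 1/3 of the job per hour
Combined rate: 1/12 + 1/3 = 5/12 per hour
Time = 1 / (5/12) = 12/5 = 2.4 hours

2.4 hours


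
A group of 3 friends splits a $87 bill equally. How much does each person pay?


Total bill: $87
Number of people: 3
Each pays: $87 / 3 = $29

$29


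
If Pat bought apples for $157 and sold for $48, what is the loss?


Selling price = $48
Cost price = $157
Loss = cost price - selling price:
Loss = $157 - $48 = $109

$109


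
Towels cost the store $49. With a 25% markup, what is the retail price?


Calculate the markup amount:
25% of $49 = $12.25
Add to cost:
$49 + $12.25 = $61.25

$61.25


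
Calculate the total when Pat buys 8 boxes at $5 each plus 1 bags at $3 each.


Cost of boxes:
8 x $5 = $40
Cost of bags:
1 x $3 = $3
Add both:
$40 + $3 = $43

$43


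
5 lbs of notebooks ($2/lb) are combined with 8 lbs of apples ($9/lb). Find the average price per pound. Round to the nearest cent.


Cost of notebooks:
5 x $2 = $10
Cost of apples:
8 x $9 = $72
Total cost: $10 + $72 = $82
Total weight: 13 lbs
Average: $82 / 13 = $6.3076... ≈ $6.31/lb

$6.31/lb


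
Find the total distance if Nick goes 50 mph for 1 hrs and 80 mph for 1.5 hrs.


Leg 1 distance:
50 x 1 = 50 miles
Leg 2 distance:
80 x 1.5 = 120 miles
Total distance:
50 + 120 = 170 miles

170 miles


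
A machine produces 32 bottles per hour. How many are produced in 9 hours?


Production rate: 32 bottles per hour
Time: 9 hours
Total: 32 x 9 = 288 bottles

288 bottles


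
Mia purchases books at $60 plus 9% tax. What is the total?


Calculate the tax:
9% of $60 = $5.40
Add tax to price:
$60 + $5.40 = $65.40

$65.40


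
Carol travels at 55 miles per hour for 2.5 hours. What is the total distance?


Use the formula: distance = speed x time
Speed = 55 mph, Time = 2.5 hours
55 x 2.5 = 137.5 miles

137.5 miles


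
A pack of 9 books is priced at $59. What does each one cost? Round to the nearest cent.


Total cost: $59
Number of items: 9
Unit price: $59 / 9 = $6.5555... ≈ $6.56

$6.56


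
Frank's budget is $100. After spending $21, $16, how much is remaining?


Add up expenses:
$21 + $16 = $37
Subtract from budget:
$100 - $37 = $63

$63


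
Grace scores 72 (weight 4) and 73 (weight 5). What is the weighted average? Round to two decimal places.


Weighted sum:
4 x 72 + 5 x 73 = 653
Total weight:
4 + 5 = 9
Weighted average:
653 / 9 = 72.5555... ≈ 72.56

72.56


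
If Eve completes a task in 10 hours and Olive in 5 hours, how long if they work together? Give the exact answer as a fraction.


Eve's rate: 1/10 of the job per hour
Olive's rate: 1/5 of the job per hour
Combined rate: 1/10 + 1/5 = 3/10 per hour
Time = 1 / (3/10) = 10/3 hours (≈ 3.33 hours)

10/3 hours
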